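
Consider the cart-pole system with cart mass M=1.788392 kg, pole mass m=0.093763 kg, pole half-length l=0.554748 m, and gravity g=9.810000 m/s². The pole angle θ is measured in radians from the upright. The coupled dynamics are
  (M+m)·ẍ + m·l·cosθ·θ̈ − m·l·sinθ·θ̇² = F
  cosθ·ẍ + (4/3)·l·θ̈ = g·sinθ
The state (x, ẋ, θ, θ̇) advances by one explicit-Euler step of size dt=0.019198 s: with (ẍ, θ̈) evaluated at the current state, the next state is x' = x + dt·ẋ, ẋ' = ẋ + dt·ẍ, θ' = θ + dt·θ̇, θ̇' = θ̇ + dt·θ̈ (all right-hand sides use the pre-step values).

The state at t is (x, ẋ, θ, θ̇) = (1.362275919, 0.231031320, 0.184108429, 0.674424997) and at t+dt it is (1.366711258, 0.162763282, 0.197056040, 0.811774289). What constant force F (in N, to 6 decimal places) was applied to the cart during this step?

ẍ = (ẋ'−ẋ)/dt = (0.162763282−0.231031320)/0.019198 = -3.555997
θ̈ = (θ̇'−θ̇)/dt = (0.811774289−0.674424997)/0.019198 = 7.154354
sinθ=0.183070, cosθ=0.983100
F = (M+m)·ẍ + m·l·cosθ·θ̈ − m·l·sinθ·θ̇² = -6.692938 + 0.365843 − 0.004331 = -6.331426

F = -6.331426 N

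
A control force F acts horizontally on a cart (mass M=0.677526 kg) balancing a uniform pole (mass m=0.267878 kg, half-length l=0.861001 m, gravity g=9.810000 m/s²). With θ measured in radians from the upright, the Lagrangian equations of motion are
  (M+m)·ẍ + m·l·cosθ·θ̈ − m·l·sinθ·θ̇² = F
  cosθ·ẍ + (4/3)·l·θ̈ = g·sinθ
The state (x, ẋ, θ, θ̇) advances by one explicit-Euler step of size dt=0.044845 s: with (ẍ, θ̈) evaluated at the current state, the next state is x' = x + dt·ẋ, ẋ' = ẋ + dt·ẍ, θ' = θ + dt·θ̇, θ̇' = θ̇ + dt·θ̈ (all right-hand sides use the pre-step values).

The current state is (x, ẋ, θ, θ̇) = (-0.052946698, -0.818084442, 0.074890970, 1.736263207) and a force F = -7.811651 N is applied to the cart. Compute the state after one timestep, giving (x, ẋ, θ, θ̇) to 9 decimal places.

sinθ=0.074820983, cosθ=0.997196982
temp = (F + m·l·θ̇²·sinθ)/(M+m) = (-7.811651 + 0.052022982)/0.945404 = -8.207737664
θ̈ = (g·sinθ − cosθ·temp)/(l·(4/3 − m·cos²θ/(M+m))) = 9.850542331
ẍ = temp − m·l·θ̈·cosθ/(M+m) = -10.604165553
Euler: x'=-0.052946698+0.044845·-0.818084442=-0.089633695, ẋ'=-0.818084442+0.044845·-10.604165553=-1.293628246
       θ'=0.074890970+0.044845·1.736263207=0.152753694, θ̇'=1.736263207+0.044845·9.850542331=2.178010778

(-0.089633695, -1.293628246, 0.152753694, 2.178010778)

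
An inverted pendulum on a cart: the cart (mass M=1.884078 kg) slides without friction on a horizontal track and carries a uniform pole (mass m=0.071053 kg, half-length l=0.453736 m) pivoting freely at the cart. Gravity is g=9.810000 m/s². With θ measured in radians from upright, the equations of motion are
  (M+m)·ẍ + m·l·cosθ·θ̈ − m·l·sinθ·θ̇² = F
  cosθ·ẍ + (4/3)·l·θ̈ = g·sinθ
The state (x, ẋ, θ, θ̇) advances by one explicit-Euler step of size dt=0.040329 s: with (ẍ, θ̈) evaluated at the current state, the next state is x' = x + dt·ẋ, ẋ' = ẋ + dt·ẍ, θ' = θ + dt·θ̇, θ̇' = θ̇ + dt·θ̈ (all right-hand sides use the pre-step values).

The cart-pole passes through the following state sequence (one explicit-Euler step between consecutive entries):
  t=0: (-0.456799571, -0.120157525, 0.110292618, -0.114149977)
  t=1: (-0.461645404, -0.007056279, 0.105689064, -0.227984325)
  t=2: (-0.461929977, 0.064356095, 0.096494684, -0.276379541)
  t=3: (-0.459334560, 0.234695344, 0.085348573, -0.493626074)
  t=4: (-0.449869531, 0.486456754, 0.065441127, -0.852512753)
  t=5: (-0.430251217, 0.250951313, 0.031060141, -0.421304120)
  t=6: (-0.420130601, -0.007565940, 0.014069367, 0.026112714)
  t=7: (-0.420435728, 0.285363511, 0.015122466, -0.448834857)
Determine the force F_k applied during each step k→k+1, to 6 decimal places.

F_0 = 5.392602 N
F_1 = 3.423390 N
F_2 = 8.084869 N
F_3 = 11.918753 N
F_4 = -11.074752 N
F_5 = -12.175477 N
F_6 = 13.821443 N

step 0→1:
  ẍ = (ẋ'−ẋ)/dt = (-0.007056279−-0.120157525)/0.040329 = 2.804464
  θ̈ = (θ̇'−θ̇)/dt = (-0.227984325−-0.114149977)/0.040329 = -2.822642
  sinθ=0.110069, cosθ=0.993924
  F = (M+m)·ẍ + m·l·cosθ·θ̈ − m·l·sinθ·θ̇² = 5.483095 + -0.090447 − 0.000046 = 5.392602
step 1→2:
  ẍ = (ẋ'−ẋ)/dt = (0.064356095−-0.007056279)/0.040329 = 1.770745
  θ̈ = (θ̇'−θ̇)/dt = (-0.276379541−-0.227984325)/0.040329 = -1.200010
  sinθ=0.105492, cosθ=0.994420
  F = (M+m)·ẍ + m·l·cosθ·θ̈ − m·l·sinθ·θ̇² = 3.462038 + -0.038472 − 0.000177 = 3.423390
step 2→3:
  ẍ = (ẋ'−ẋ)/dt = (0.234695344−0.064356095)/0.040329 = 4.223741
  θ̈ = (θ̇'−θ̇)/dt = (-0.493626074−-0.276379541)/0.040329 = -5.386856
  sinθ=0.096345, cosθ=0.995348
  F = (M+m)·ẍ + m·l·cosθ·θ̈ − m·l·sinθ·θ̇² = 8.257967 + -0.172861 − 0.000237 = 8.084869
step 3→4:
  ẍ = (ẋ'−ẋ)/dt = (0.486456754−0.234695344)/0.040329 = 6.242689
  θ̈ = (θ̇'−θ̇)/dt = (-0.852512753−-0.493626074)/0.040329 = -8.898973
  sinθ=0.085245, cosθ=0.996360
  F = (M+m)·ẍ + m·l·cosθ·θ̈ − m·l·sinθ·θ̇² = 12.205275 + -0.285852 − 0.000670 = 11.918753
step 4→5:
  ẍ = (ẋ'−ẋ)/dt = (0.250951313−0.486456754)/0.040329 = -5.839605
  θ̈ = (θ̇'−θ̇)/dt = (-0.421304120−-0.852512753)/0.040329 = 10.692272
  sinθ=0.065394, cosθ=0.997859
  F = (M+m)·ẍ + m·l·cosθ·θ̈ − m·l·sinθ·θ̇² = -11.417193 + 0.343974 − 0.001532 = -11.074752
step 5→6:
  ẍ = (ẋ'−ẋ)/dt = (-0.007565940−0.250951313)/0.040329 = -6.410207
  θ̈ = (θ̇'−θ̇)/dt = (0.026112714−-0.421304120)/0.040329 = 11.094171
  sinθ=0.031055, cosθ=0.999518
  F = (M+m)·ẍ + m·l·cosθ·θ̈ − m·l·sinθ·θ̇² = -12.532795 + 0.357496 − 0.000178 = -12.175477
step 6→7:
  ẍ = (ẋ'−ẋ)/dt = (0.285363511−-0.007565940)/0.040329 = 7.263494
  θ̈ = (θ̇'−θ̇)/dt = (-0.448834857−0.026112714)/0.040329 = -11.776825
  sinθ=0.014069, cosθ=0.999901
  F = (M+m)·ẍ + m·l·cosθ·θ̈ − m·l·sinθ·θ̇² = 14.201082 + -0.379639 − 0.000000 = 13.821443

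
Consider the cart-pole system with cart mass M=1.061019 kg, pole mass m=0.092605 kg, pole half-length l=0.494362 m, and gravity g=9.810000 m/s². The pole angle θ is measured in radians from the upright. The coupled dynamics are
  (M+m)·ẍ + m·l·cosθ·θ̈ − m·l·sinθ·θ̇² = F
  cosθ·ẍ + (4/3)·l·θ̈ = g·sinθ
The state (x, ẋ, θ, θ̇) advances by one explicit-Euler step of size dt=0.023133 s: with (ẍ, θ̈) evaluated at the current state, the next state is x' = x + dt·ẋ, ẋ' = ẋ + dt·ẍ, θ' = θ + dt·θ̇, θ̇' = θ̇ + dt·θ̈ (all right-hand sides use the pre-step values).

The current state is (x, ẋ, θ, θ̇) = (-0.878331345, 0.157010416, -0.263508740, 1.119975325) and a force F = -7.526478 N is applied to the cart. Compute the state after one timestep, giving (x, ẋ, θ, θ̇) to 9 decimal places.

(-0.874699223, 0.000434865, -0.237600351, 1.259642065)

sinθ=-0.260469774, cosθ=0.965482002
temp = (F + m·l·θ̇²·sinθ)/(M+m) = (-7.526478 + -0.014957319)/1.153624 = -6.537169233
θ̈ = (g·sinθ − cosθ·temp)/(l·(4/3 − m·cos²θ/(M+m))) = 6.037554159
ẍ = temp − m·l·θ̈·cosθ/(M+m) = -6.768493106
Euler: x'=-0.878331345+0.023133·0.157010416=-0.874699223, ẋ'=0.157010416+0.023133·-6.768493106=0.000434865
       θ'=-0.263508740+0.023133·1.119975325=-0.237600351, θ̇'=1.119975325+0.023133·6.037554159=1.259642065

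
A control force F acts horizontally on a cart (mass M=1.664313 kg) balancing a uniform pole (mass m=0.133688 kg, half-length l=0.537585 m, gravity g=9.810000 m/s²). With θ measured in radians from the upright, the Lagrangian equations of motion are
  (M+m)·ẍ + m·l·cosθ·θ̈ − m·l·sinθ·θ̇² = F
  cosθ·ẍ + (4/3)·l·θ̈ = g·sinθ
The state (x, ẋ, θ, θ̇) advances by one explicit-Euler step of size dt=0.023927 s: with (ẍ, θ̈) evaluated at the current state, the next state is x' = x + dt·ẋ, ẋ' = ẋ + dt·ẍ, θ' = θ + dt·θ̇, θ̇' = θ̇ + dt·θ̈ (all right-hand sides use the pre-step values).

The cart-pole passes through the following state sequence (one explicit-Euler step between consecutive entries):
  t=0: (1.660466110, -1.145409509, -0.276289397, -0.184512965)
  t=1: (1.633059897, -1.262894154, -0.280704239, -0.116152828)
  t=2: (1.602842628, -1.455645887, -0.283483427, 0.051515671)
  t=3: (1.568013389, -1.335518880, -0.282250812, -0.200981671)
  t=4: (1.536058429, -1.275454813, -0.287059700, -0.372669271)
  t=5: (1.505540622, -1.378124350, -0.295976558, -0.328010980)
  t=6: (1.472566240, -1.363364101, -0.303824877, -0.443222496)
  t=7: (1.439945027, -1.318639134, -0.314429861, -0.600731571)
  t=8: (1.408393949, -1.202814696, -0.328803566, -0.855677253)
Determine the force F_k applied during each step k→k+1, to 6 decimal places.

F_0 = -8.630205 N
F_1 = -14.000205 N
F_2 = 8.298884 N
F_3 = 4.019053 N
F_4 = -7.583655 N
F_5 = 0.780409 N
F_6 = 2.913658 N
F_7 = 7.983453 N

step 0→1:
  ẍ = (ẋ'−ẋ)/dt = (-1.262894154−-1.145409509)/0.023927 = -4.910129
  θ̈ = (θ̇'−θ̇)/dt = (-0.116152828−-0.184512965)/0.023927 = 2.857029
  sinθ=-0.272788, cosθ=0.962074
  F = (M+m)·ẍ + m·l·cosθ·θ̈ − m·l·sinθ·θ̇² = -8.828416 + 0.197544 − -0.000667 = -8.630205
step 1→2:
  ẍ = (ẋ'−ẋ)/dt = (-1.455645887−-1.262894154)/0.023927 = -8.055825
  θ̈ = (θ̇'−θ̇)/dt = (0.051515671−-0.116152828)/0.023927 = 7.007502
  sinθ=-0.277032, cosθ=0.960861
  F = (M+m)·ẍ + m·l·cosθ·θ̈ − m·l·sinθ·θ̇² = -14.484382 + 0.483908 − -0.000269 = -14.000205
step 2→3:
  ẍ = (ẋ'−ẋ)/dt = (-1.335518880−-1.455645887)/0.023927 = 5.020563
  θ̈ = (θ̇'−θ̇)/dt = (-0.200981671−0.051515671)/0.023927 = -10.552821
  sinθ=-0.279702, cosθ=0.960087
  F = (M+m)·ẍ + m·l·cosθ·θ̈ − m·l·sinθ·θ̇² = 9.026977 + -0.728146 − -0.000053 = 8.298884
step 3→4:
  ẍ = (ẋ'−ẋ)/dt = (-1.275454813−-1.335518880)/0.023927 = 2.510305
  θ̈ = (θ̇'−θ̇)/dt = (-0.372669271−-0.200981671)/0.023927 = -7.175475
  sinθ=-0.278518, cosθ=0.960431
  F = (M+m)·ẍ + m·l·cosθ·θ̈ − m·l·sinθ·θ̇² = 4.513531 + -0.495286 − -0.000809 = 4.019053
step 4→5:
  ẍ = (ẋ'−ẋ)/dt = (-1.378124350−-1.275454813)/0.023927 = -4.290949
  θ̈ = (θ̇'−θ̇)/dt = (-0.328010980−-0.372669271)/0.023927 = 1.866439
  sinθ=-0.283133, cosθ=0.959081
  F = (M+m)·ẍ + m·l·cosθ·θ̈ − m·l·sinθ·θ̇² = -7.715131 + 0.128650 − -0.002826 = -7.583655
step 5→6:
  ẍ = (ẋ'−ẋ)/dt = (-1.363364101−-1.378124350)/0.023927 = 0.616887
  θ̈ = (θ̇'−θ̇)/dt = (-0.443222496−-0.328010980)/0.023927 = -4.815126
  sinθ=-0.291674, cosθ=0.956518
  F = (M+m)·ẍ + m·l·cosθ·θ̈ − m·l·sinθ·θ̇² = 1.109163 + -0.331009 − -0.002255 = 0.780409
step 6→7:
  ẍ = (ẋ'−ẋ)/dt = (-1.318639134−-1.363364101)/0.023927 = 1.869226
  θ̈ = (θ̇'−θ̇)/dt = (-0.600731571−-0.443222496)/0.023927 = -6.582901
  sinθ=-0.299172, cosθ=0.954199
  F = (M+m)·ẍ + m·l·cosθ·θ̈ − m·l·sinθ·θ̇² = 3.360870 + -0.451436 − -0.004224 = 2.913658
step 7→8:
  ẍ = (ẋ'−ẋ)/dt = (-1.202814696−-1.318639134)/0.023927 = 4.840742
  θ̈ = (θ̇'−θ̇)/dt = (-0.855677253−-0.600731571)/0.023927 = -10.655146
  sinθ=-0.309274, cosθ=0.950973
  F = (M+m)·ẍ + m·l·cosθ·θ̈ − m·l·sinθ·θ̇² = 8.703659 + -0.728228 − -0.008021 = 7.983453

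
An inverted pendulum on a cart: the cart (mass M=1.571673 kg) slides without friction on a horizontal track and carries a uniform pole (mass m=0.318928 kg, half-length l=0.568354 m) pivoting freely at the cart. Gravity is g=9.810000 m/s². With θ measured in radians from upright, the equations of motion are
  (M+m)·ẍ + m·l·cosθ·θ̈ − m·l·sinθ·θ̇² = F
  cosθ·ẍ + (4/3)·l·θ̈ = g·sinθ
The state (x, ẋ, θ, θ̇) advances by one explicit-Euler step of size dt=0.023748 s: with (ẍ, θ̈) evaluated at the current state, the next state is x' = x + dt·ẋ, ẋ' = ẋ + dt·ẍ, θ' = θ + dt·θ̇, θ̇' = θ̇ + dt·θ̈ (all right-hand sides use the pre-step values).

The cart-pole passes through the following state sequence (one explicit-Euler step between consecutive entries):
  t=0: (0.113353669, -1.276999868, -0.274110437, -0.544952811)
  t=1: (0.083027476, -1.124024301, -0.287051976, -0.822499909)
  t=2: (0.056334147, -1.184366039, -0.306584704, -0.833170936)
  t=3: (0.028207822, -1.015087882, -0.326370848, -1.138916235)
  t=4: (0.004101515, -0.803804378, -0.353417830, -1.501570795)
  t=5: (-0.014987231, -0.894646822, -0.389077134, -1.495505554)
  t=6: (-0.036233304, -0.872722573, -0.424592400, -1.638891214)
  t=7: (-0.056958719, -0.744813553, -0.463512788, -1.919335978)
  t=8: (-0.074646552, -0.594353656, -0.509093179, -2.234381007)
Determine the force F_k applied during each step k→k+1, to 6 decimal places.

step 0→1:
  ẍ = (ẋ'−ẋ)/dt = (-1.124024301−-1.276999868)/0.023748 = 6.441619
  θ̈ = (θ̇'−θ̇)/dt = (-0.822499909−-0.544952811)/0.023748 = -11.687178
  sinθ=-0.270691, cosθ=0.962666
  F = (M+m)·ẍ + m·l·cosθ·θ̈ − m·l·sinθ·θ̇² = 12.178531 + -2.039375 − -0.014571 = 10.153728
step 1→2:
  ẍ = (ẋ'−ẋ)/dt = (-1.184366039−-1.124024301)/0.023748 = -2.540919
  θ̈ = (θ̇'−θ̇)/dt = (-0.833170936−-0.822499909)/0.023748 = -0.449344
  sinθ=-0.283126, cosθ=0.959083
  F = (M+m)·ẍ + m·l·cosθ·θ̈ − m·l·sinθ·θ̇² = -4.803863 + -0.078117 − -0.034719 = -4.847262
step 2→3:
  ẍ = (ẋ'−ẋ)/dt = (-1.015087882−-1.184366039)/0.023748 = 7.128102
  θ̈ = (θ̇'−θ̇)/dt = (-1.138916235−-0.833170936)/0.023748 = -12.874570
  sinθ=-0.301804, cosθ=0.953370
  F = (M+m)·ẍ + m·l·cosθ·θ̈ − m·l·sinθ·θ̇² = 13.476396 + -2.224876 − -0.037976 = 11.289496
step 3→4:
  ẍ = (ẋ'−ẋ)/dt = (-0.803804378−-1.015087882)/0.023748 = 8.896897
  θ̈ = (θ̇'−θ̇)/dt = (-1.501570795−-1.138916235)/0.023748 = -15.270952
  sinθ=-0.320608, cosθ=0.947212
  F = (M+m)·ẍ + m·l·cosθ·θ̈ − m·l·sinθ·θ̇² = 16.820482 + -2.621953 − -0.075382 = 14.273911
step 4→5:
  ẍ = (ẋ'−ẋ)/dt = (-0.894646822−-0.803804378)/0.023748 = -3.825267
  θ̈ = (θ̇'−θ̇)/dt = (-1.495505554−-1.501570795)/0.023748 = 0.255400
  sinθ=-0.346106, cosθ=0.938195
  F = (M+m)·ẍ + m·l·cosθ·θ̈ − m·l·sinθ·θ̇² = -7.232054 + 0.043434 − -0.141453 = -7.047167
step 5→6:
  ẍ = (ẋ'−ẋ)/dt = (-0.872722573−-0.894646822)/0.023748 = 0.923204
  θ̈ = (θ̇'−θ̇)/dt = (-1.638891214−-1.495505554)/0.023748 = -6.037799
  sinθ=-0.379335, cosθ=0.925260
  F = (M+m)·ẍ + m·l·cosθ·θ̈ − m·l·sinθ·θ̇² = 1.745410 + -1.012637 − -0.153784 = 0.886557
step 6→7:
  ẍ = (ẋ'−ẋ)/dt = (-0.744813553−-0.872722573)/0.023748 = 5.386097
  θ̈ = (θ̇'−θ̇)/dt = (-1.919335978−-1.638891214)/0.023748 = -11.809195
  sinθ=-0.411949, cosθ=0.911207
  F = (M+m)·ẍ + m·l·cosθ·θ̈ − m·l·sinθ·θ̇² = 10.182959 + -1.950513 − -0.200565 = 8.433012
step 7→8:
  ẍ = (ẋ'−ẋ)/dt = (-0.594353656−-0.744813553)/0.023748 = 6.335687
  θ̈ = (θ̇'−θ̇)/dt = (-2.234381007−-1.919335978)/0.023748 = -13.266171
  sinθ=-0.447093, cosθ=0.894487
  F = (M+m)·ẍ + m·l·cosθ·θ̈ − m·l·sinθ·θ̇² = 11.978256 + -2.150956 − -0.298546 = 10.125847

F_0 = 10.153728 N
F_1 = -4.847262 N
F_2 = 11.289496 N
F_3 = 14.273911 N
F_4 = -7.047167 N
F_5 = 0.886557 N
F_6 = 8.433012 N
F_7 = 10.125847 N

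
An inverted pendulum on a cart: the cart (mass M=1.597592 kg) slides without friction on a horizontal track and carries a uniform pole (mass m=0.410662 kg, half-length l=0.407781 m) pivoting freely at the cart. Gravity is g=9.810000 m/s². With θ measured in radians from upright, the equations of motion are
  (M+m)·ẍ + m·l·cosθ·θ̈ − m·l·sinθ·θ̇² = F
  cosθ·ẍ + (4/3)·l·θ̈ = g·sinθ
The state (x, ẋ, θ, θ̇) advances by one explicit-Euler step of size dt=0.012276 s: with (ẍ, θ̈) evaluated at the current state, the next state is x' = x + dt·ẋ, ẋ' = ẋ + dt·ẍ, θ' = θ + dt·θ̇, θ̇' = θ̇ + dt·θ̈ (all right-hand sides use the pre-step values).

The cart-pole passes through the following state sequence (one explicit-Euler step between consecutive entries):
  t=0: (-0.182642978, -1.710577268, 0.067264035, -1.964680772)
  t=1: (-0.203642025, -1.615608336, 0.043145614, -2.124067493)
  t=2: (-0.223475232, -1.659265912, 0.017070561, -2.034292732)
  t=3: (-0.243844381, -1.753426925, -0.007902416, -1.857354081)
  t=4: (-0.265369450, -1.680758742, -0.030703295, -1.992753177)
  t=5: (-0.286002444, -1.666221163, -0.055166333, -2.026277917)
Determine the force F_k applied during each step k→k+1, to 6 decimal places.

F_0 = 13.323381 N
F_1 = -5.951111 N
F_2 = -13.002492 N
F_3 = 10.045533 N
F_4 = 1.941540 N

step 0→1:
  ẍ = (ẋ'−ẋ)/dt = (-1.615608336−-1.710577268)/0.012276 = 7.736146
  θ̈ = (θ̇'−θ̇)/dt = (-2.124067493−-1.964680772)/0.012276 = -12.983604
  sinθ=0.067213, cosθ=0.997739
  F = (M+m)·ẍ + m·l·cosθ·θ̈ − m·l·sinθ·θ̇² = 15.536147 + -2.169320 − 0.043446 = 13.323381
step 1→2:
  ẍ = (ẋ'−ẋ)/dt = (-1.659265912−-1.615608336)/0.012276 = -3.556336
  θ̈ = (θ̇'−θ̇)/dt = (-2.034292732−-2.124067493)/0.012276 = 7.313030
  sinθ=0.043132, cosθ=0.999069
  F = (M+m)·ẍ + m·l·cosθ·θ̈ − m·l·sinθ·θ̇² = -7.142025 + 1.223502 − 0.032587 = -5.951111
step 2→3:
  ẍ = (ẋ'−ẋ)/dt = (-1.753426925−-1.659265912)/0.012276 = -7.670333
  θ̈ = (θ̇'−θ̇)/dt = (-1.857354081−-2.034292732)/0.012276 = 14.413380
  sinθ=0.017070, cosθ=0.999854
  F = (M+m)·ẍ + m·l·cosθ·θ̈ − m·l·sinθ·θ̇² = -15.403978 + 2.413315 − 0.011829 = -13.002492
step 3→4:
  ẍ = (ẋ'−ẋ)/dt = (-1.680758742−-1.753426925)/0.012276 = 5.919533
  θ̈ = (θ̇'−θ̇)/dt = (-1.992753177−-1.857354081)/0.012276 = -11.029578
  sinθ=-0.007902, cosθ=0.999969
  F = (M+m)·ẍ + m·l·cosθ·θ̈ − m·l·sinθ·θ̇² = 11.887925 + -1.846957 − -0.004565 = 10.045533
step 4→5:
  ẍ = (ẋ'−ẋ)/dt = (-1.666221163−-1.680758742)/0.012276 = 1.184228
  θ̈ = (θ̇'−θ̇)/dt = (-2.026277917−-1.992753177)/0.012276 = -2.730917
  sinθ=-0.030698, cosθ=0.999529
  F = (M+m)·ẍ + m·l·cosθ·θ̈ − m·l·sinθ·θ̇² = 2.378230 + -0.457104 − -0.020414 = 1.941540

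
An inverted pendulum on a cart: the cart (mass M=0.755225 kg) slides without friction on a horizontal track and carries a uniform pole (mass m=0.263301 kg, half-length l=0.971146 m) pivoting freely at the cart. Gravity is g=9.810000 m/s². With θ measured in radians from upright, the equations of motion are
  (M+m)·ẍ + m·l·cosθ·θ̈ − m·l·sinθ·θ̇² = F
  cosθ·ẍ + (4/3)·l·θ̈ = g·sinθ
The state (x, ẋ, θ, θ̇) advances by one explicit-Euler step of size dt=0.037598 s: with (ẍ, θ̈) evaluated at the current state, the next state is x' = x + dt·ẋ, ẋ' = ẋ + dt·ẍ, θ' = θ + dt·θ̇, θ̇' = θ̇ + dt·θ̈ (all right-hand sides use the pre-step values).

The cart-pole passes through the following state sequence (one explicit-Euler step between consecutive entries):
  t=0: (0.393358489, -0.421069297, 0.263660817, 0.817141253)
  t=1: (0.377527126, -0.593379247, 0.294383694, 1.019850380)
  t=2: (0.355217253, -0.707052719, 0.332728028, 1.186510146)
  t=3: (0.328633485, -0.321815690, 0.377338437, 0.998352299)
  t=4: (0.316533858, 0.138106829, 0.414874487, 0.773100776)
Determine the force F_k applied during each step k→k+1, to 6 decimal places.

F_0 = -3.381375 N
F_1 = -2.071878 N
F_2 = 9.108977 N
F_3 = 10.941191 N

step 0→1:
  ẍ = (ẋ'−ẋ)/dt = (-0.593379247−-0.421069297)/0.037598 = -4.582955
  θ̈ = (θ̇'−θ̇)/dt = (1.019850380−0.817141253)/0.037598 = 5.391487
  sinθ=0.260617, cosθ=0.965442
  F = (M+m)·ẍ + m·l·cosθ·θ̈ − m·l·sinθ·θ̇² = -4.667859 + 1.330981 − 0.044497 = -3.381375
step 1→2:
  ẍ = (ẋ'−ẋ)/dt = (-0.707052719−-0.593379247)/0.037598 = -3.023391
  θ̈ = (θ̇'−θ̇)/dt = (1.186510146−1.019850380)/0.037598 = 4.432676
  sinθ=0.290150, cosθ=0.956981
  F = (M+m)·ẍ + m·l·cosθ·θ̈ − m·l·sinθ·θ̇² = -3.079403 + 1.084692 − 0.077167 = -2.071878
step 2→3:
  ẍ = (ẋ'−ẋ)/dt = (-0.321815690−-0.707052719)/0.037598 = 10.246211
  θ̈ = (θ̇'−θ̇)/dt = (0.998352299−1.186510146)/0.037598 = -5.004464
  sinθ=0.326623, cosθ=0.945155
  F = (M+m)·ẍ + m·l·cosθ·θ̈ − m·l·sinθ·θ̇² = 10.436032 + -1.209477 − 0.117578 = 9.108977
step 3→4:
  ẍ = (ẋ'−ẋ)/dt = (0.138106829−-0.321815690)/0.037598 = 12.232633
  θ̈ = (θ̇'−θ̇)/dt = (0.773100776−0.998352299)/0.037598 = -5.991051
  sinθ=0.368447, cosθ=0.929649
  F = (M+m)·ẍ + m·l·cosθ·θ̈ − m·l·sinθ·θ̇² = 12.459254 + -1.424160 − 0.093903 = 10.941191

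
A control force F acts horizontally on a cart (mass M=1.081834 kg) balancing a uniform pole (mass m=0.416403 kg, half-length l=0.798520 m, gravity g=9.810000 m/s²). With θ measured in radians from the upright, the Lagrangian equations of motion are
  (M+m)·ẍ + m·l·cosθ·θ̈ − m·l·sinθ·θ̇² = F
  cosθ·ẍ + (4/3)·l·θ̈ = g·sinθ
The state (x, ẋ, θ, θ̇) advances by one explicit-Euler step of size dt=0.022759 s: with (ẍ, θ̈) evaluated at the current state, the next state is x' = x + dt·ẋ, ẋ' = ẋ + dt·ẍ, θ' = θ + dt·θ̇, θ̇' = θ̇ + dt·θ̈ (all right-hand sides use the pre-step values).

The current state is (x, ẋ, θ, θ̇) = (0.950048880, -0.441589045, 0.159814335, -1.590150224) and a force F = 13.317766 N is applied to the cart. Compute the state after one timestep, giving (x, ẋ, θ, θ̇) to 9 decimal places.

(0.939998755, -0.194329177, 0.123624106, -1.786056040)

sinθ=0.159134910, cosθ=0.987256846
temp = (F + m·l·θ̇²·sinθ)/(M+m) = (13.317766 + 0.133795474)/1.498237 = 8.978260097
θ̈ = (g·sinθ − cosθ·temp)/(l·(4/3 − m·cos²θ/(M+m))) = -8.607839368
ẍ = temp − m·l·θ̈·cosθ/(M+m) = 10.864267695
Euler: x'=0.950048880+0.022759·-0.441589045=0.939998755, ẋ'=-0.441589045+0.022759·10.864267695=-0.194329177
       θ'=0.159814335+0.022759·-1.590150224=0.123624106, θ̇'=-1.590150224+0.022759·-8.607839368=-1.786056040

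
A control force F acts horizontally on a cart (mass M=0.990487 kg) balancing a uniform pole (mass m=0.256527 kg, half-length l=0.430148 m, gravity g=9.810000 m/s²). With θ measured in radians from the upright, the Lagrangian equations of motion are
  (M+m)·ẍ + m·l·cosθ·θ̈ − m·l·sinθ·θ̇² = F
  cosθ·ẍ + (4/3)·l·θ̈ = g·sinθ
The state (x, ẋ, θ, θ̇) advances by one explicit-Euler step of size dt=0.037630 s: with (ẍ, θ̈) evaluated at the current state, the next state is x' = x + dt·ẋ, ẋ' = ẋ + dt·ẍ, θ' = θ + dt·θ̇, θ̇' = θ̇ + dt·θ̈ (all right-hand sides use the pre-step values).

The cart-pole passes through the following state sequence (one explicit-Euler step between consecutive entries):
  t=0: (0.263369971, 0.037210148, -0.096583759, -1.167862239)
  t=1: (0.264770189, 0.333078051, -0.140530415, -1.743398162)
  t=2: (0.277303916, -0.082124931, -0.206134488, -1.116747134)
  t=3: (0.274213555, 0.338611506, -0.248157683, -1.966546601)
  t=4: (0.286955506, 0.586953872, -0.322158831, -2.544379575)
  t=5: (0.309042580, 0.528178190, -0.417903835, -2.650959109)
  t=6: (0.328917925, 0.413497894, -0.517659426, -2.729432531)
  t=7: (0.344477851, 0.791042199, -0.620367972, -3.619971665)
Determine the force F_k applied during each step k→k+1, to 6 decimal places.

step 0→1:
  ẍ = (ẋ'−ẋ)/dt = (0.333078051−0.037210148)/0.037630 = 7.862554
  θ̈ = (θ̇'−θ̇)/dt = (-1.743398162−-1.167862239)/0.037630 = -15.294603
  sinθ=-0.096434, cosθ=0.995339
  F = (M+m)·ẍ + m·l·cosθ·θ̈ − m·l·sinθ·θ̇² = 9.804715 + -1.679811 − -0.014513 = 8.139417
step 1→2:
  ẍ = (ẋ'−ẋ)/dt = (-0.082124931−0.333078051)/0.037630 = -11.033829
  θ̈ = (θ̇'−θ̇)/dt = (-1.116747134−-1.743398162)/0.037630 = 16.652964
  sinθ=-0.140068, cosθ=0.990142
  F = (M+m)·ẍ + m·l·cosθ·θ̈ − m·l·sinθ·θ̇² = -13.759339 + 1.819449 − -0.046977 = -11.892913
step 2→3:
  ẍ = (ẋ'−ẋ)/dt = (0.338611506−-0.082124931)/0.037630 = 11.180878
  θ̈ = (θ̇'−θ̇)/dt = (-1.966546601−-1.116747134)/0.037630 = -22.583031
  sinθ=-0.204678, cosθ=0.978829
  F = (M+m)·ẍ + m·l·cosθ·θ̈ − m·l·sinθ·θ̇² = 13.942711 + -2.439160 − -0.028166 = 11.531718
step 3→4:
  ẍ = (ẋ'−ẋ)/dt = (0.586953872−0.338611506)/0.037630 = 6.599585
  θ̈ = (θ̇'−θ̇)/dt = (-2.544379575−-1.966546601)/0.037630 = -15.355646
  sinθ=-0.245618, cosθ=0.969367
  F = (M+m)·ẍ + m·l·cosθ·θ̈ − m·l·sinθ·θ̇² = 8.229774 + -1.642507 − -0.104814 = 6.692082
step 4→5:
  ẍ = (ẋ'−ẋ)/dt = (0.528178190−0.586953872)/0.037630 = -1.561937
  θ̈ = (θ̇'−θ̇)/dt = (-2.650959109−-2.544379575)/0.037630 = -2.832302
  sinθ=-0.316615, cosθ=0.948554
  F = (M+m)·ẍ + m·l·cosθ·θ̈ − m·l·sinθ·θ̇² = -1.947757 + -0.296451 − -0.226176 = -2.018032
step 5→6:
  ẍ = (ẋ'−ẋ)/dt = (0.413497894−0.528178190)/0.037630 = -3.047576
  θ̈ = (θ̇'−θ̇)/dt = (-2.729432531−-2.650959109)/0.037630 = -2.085395
  sinθ=-0.405846, cosθ=0.913942
  F = (M+m)·ẍ + m·l·cosθ·θ̈ − m·l·sinθ·θ̇² = -3.800370 + -0.210309 − -0.314715 = -3.695964
step 6→7:
  ẍ = (ẋ'−ẋ)/dt = (0.791042199−0.413497894)/0.037630 = 10.033067
  θ̈ = (θ̇'−θ̇)/dt = (-3.619971665−-2.729432531)/0.037630 = -23.665669
  sinθ=-0.494848, cosθ=0.868980
  F = (M+m)·ẍ + m·l·cosθ·θ̈ − m·l·sinθ·θ̇² = 12.511375 + -2.269235 − -0.406787 = 10.648927

F_0 = 8.139417 N
F_1 = -11.892913 N
F_2 = 11.531718 N
F_3 = 6.692082 N
F_4 = -2.018032 N
F_5 = -3.695964 N
F_6 = 10.648927 N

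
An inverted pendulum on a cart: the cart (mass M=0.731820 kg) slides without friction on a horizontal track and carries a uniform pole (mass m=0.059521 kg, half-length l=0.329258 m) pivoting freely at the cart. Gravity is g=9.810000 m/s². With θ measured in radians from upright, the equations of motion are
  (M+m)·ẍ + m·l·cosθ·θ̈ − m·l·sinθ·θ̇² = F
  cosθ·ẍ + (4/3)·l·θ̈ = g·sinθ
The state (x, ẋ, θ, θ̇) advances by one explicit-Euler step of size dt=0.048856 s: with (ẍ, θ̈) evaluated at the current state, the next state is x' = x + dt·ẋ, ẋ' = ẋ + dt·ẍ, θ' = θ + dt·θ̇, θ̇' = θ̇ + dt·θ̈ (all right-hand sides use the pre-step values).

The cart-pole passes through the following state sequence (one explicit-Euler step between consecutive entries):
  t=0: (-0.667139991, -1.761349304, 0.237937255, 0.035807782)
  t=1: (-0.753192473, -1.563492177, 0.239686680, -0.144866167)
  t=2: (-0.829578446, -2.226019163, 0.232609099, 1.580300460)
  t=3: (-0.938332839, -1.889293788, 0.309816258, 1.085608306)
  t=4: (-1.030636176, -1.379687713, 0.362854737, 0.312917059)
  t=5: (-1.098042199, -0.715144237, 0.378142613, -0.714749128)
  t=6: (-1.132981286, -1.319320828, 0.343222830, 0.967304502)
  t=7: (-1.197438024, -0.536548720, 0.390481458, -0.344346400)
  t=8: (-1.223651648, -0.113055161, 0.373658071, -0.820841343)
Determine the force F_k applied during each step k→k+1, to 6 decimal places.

F_0 = 3.134336 N
F_1 = -10.059085 N
F_2 = 5.249706 N
F_3 = 7.952065 N
F_4 = 10.377817 N
F_5 = -9.162737 N
F_6 = 12.177256 N
F_7 = 6.681867 N

step 0→1:
  ẍ = (ẋ'−ẋ)/dt = (-1.563492177−-1.761349304)/0.048856 = 4.049802
  θ̈ = (θ̇'−θ̇)/dt = (-0.144866167−0.035807782)/0.048856 = -3.698091
  sinθ=0.235698, cosθ=0.971826
  F = (M+m)·ẍ + m·l·cosθ·θ̈ − m·l·sinθ·θ̇² = 3.204774 + -0.070432 − 0.000006 = 3.134336
step 1→2:
  ẍ = (ẋ'−ẋ)/dt = (-2.226019163−-1.563492177)/0.048856 = -13.560811
  θ̈ = (θ̇'−θ̇)/dt = (1.580300460−-0.144866167)/0.048856 = 35.311254
  sinθ=0.237398, cosθ=0.971412
  F = (M+m)·ẍ + m·l·cosθ·θ̈ − m·l·sinθ·θ̇² = -10.731226 + 0.672238 − 0.000098 = -10.059085
step 2→3:
  ẍ = (ẋ'−ẋ)/dt = (-1.889293788−-2.226019163)/0.048856 = 6.892201
  θ̈ = (θ̇'−θ̇)/dt = (1.085608306−1.580300460)/0.048856 = -10.125515
  sinθ=0.230517, cosθ=0.973068
  F = (M+m)·ẍ + m·l·cosθ·θ̈ − m·l·sinθ·θ̇² = 5.454081 + -0.193093 − 0.011282 = 5.249706
step 3→4:
  ẍ = (ẋ'−ẋ)/dt = (-1.379687713−-1.889293788)/0.048856 = 10.430778
  θ̈ = (θ̇'−θ̇)/dt = (0.312917059−1.085608306)/0.048856 = -15.815688
  sinθ=0.304884, cosθ=0.952390
  F = (M+m)·ẍ + m·l·cosθ·θ̈ − m·l·sinθ·θ̇² = 8.254302 + -0.295195 − 0.007042 = 7.952065
step 4→5:
  ẍ = (ẋ'−ẋ)/dt = (-0.715144237−-1.379687713)/0.048856 = 13.602085
  θ̈ = (θ̇'−θ̇)/dt = (-0.714749128−0.312917059)/0.048856 = -21.034595
  sinθ=0.354945, cosθ=0.934887
  F = (M+m)·ẍ + m·l·cosθ·θ̈ − m·l·sinθ·θ̇² = 10.763888 + -0.385390 − 0.000681 = 10.377817
step 5→6:
  ẍ = (ẋ'−ẋ)/dt = (-1.319320828−-0.715144237)/0.048856 = -12.366477
  θ̈ = (θ̇'−θ̇)/dt = (0.967304502−-0.714749128)/0.048856 = 34.428804
  sinθ=0.369195, cosθ=0.929352
  F = (M+m)·ẍ + m·l·cosθ·θ̈ − m·l·sinθ·θ̇² = -9.786100 + 0.627059 − 0.003696 = -9.162737
step 6→7:
  ẍ = (ẋ'−ẋ)/dt = (-0.536548720−-1.319320828)/0.048856 = 16.022026
  θ̈ = (θ̇'−θ̇)/dt = (-0.344346400−0.967304502)/0.048856 = -26.847284
  sinθ=0.336524, cosθ=0.941675
  F = (M+m)·ẍ + m·l·cosθ·θ̈ − m·l·sinθ·θ̇² = 12.678886 + -0.495459 − 0.006171 = 12.177256
step 7→8:
  ẍ = (ẋ'−ẋ)/dt = (-0.113055161−-0.536548720)/0.048856 = 8.668200
  θ̈ = (θ̇'−θ̇)/dt = (-0.820841343−-0.344346400)/0.048856 = -9.753049
  sinθ=0.380634, cosθ=0.924726
  F = (M+m)·ẍ + m·l·cosθ·θ̈ − m·l·sinθ·θ̇² = 6.859502 + -0.176750 − 0.000885 = 6.681867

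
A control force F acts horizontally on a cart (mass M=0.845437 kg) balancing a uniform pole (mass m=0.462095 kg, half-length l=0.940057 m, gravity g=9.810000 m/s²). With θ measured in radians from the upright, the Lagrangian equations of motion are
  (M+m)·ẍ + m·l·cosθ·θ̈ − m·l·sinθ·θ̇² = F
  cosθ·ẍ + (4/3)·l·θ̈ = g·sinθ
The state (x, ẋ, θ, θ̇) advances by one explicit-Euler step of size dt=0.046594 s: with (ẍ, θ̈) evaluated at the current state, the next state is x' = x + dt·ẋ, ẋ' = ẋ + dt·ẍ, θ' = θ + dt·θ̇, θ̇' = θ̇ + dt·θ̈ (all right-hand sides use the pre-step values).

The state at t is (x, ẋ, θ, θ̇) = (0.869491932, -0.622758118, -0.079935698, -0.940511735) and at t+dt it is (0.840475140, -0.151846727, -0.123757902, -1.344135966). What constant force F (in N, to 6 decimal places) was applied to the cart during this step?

ẍ = (ẋ'−ẋ)/dt = (-0.151846727−-0.622758118)/0.046594 = 10.106696
θ̈ = (θ̇'−θ̇)/dt = (-1.344135966−-0.940511735)/0.046594 = -8.662580
sinθ=-0.079851, cosθ=0.996807
F = (M+m)·ẍ + m·l·cosθ·θ̈ − m·l·sinθ·θ̇² = 13.214828 + -3.750971 − -0.030683 = 9.494540

F = 9.494540 N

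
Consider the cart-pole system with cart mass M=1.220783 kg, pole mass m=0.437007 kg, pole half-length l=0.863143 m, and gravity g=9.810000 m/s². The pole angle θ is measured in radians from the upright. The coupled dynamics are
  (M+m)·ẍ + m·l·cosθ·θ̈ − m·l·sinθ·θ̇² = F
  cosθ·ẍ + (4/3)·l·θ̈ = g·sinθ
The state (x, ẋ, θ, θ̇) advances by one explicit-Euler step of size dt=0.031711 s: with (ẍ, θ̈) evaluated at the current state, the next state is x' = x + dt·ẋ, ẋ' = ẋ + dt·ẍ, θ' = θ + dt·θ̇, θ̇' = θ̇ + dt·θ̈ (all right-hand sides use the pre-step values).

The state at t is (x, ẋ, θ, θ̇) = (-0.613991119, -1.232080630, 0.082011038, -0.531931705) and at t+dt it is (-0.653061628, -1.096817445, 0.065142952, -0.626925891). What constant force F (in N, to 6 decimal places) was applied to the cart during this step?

F = 5.936406 N

ẍ = (ẋ'−ẋ)/dt = (-1.096817445−-1.232080630)/0.031711 = 4.265497
θ̈ = (θ̇'−θ̇)/dt = (-0.626925891−-0.531931705)/0.031711 = -2.995623
sinθ=0.081919, cosθ=0.996639
F = (M+m)·ẍ + m·l·cosθ·θ̈ − m·l·sinθ·θ̇² = 7.071299 + -1.126150 − 0.008743 = 5.936406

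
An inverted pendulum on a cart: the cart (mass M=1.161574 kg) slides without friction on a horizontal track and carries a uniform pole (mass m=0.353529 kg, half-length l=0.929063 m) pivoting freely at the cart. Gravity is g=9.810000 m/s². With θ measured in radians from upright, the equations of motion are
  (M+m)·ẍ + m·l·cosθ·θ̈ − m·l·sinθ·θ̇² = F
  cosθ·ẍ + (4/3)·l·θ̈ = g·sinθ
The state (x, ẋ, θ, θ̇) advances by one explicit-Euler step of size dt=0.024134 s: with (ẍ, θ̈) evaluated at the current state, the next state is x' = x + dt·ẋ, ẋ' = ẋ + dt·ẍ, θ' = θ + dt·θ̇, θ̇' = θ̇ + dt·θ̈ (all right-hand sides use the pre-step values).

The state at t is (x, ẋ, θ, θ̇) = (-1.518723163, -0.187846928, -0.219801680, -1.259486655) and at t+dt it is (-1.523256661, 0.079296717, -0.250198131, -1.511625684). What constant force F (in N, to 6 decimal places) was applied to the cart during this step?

ẍ = (ẋ'−ẋ)/dt = (0.079296717−-0.187846928)/0.024134 = 11.069182
θ̈ = (θ̇'−θ̇)/dt = (-1.511625684−-1.259486655)/0.024134 = -10.447461
sinθ=-0.218036, cosθ=0.975941
F = (M+m)·ẍ + m·l·cosθ·θ̈ − m·l·sinθ·θ̇² = 16.770951 + -3.348917 − -0.113602 = 13.535636

F = 13.535636 N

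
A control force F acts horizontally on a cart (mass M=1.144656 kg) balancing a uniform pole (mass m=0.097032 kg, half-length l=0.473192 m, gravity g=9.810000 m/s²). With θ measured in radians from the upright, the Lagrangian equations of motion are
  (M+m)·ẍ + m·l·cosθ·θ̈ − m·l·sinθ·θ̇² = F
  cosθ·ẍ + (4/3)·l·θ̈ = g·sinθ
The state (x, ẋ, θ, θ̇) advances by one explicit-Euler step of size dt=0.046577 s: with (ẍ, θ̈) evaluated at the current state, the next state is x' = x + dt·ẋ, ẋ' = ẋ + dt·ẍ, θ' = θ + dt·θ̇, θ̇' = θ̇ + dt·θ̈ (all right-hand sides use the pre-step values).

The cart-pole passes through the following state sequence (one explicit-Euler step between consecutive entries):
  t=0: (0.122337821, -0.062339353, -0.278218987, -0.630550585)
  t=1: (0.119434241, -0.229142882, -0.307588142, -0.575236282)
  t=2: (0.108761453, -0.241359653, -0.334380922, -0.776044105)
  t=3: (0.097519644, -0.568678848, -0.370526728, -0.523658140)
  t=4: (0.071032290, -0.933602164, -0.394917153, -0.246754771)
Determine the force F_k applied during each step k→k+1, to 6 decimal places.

F_0 = -4.389341 N
F_1 = -0.509747 N
F_2 = -8.481852 N
F_3 = -9.469425 N

step 0→1:
  ẍ = (ẋ'−ẋ)/dt = (-0.229142882−-0.062339353)/0.046577 = -3.581242
  θ̈ = (θ̇'−θ̇)/dt = (-0.575236282−-0.630550585)/0.046577 = 1.187588
  sinθ=-0.274644, cosθ=0.961546
  F = (M+m)·ẍ + m·l·cosθ·θ̈ − m·l·sinθ·θ̇² = -4.446786 + 0.052431 − -0.005014 = -4.389341
step 1→2:
  ẍ = (ẋ'−ẋ)/dt = (-0.241359653−-0.229142882)/0.046577 = -0.262292
  θ̈ = (θ̇'−θ̇)/dt = (-0.776044105−-0.575236282)/0.046577 = -4.311309
  sinθ=-0.302761, cosθ=0.953067
  F = (M+m)·ẍ + m·l·cosθ·θ̈ − m·l·sinθ·θ̇² = -0.325685 + -0.188662 − -0.004600 = -0.509747
step 2→3:
  ẍ = (ẋ'−ẋ)/dt = (-0.568678848−-0.241359653)/0.046577 = -7.027486
  θ̈ = (θ̇'−θ̇)/dt = (-0.523658140−-0.776044105)/0.046577 = 5.418682
  sinθ=-0.328184, cosθ=0.944614
  F = (M+m)·ẍ + m·l·cosθ·θ̈ − m·l·sinθ·θ̇² = -8.725944 + 0.235018 − -0.009075 = -8.481852
step 3→4:
  ẍ = (ẋ'−ẋ)/dt = (-0.933602164−-0.568678848)/0.046577 = -7.834839
  θ̈ = (θ̇'−θ̇)/dt = (-0.246754771−-0.523658140)/0.046577 = 5.945067
  sinθ=-0.362106, cosθ=0.932137
  F = (M+m)·ẍ + m·l·cosθ·θ̈ − m·l·sinθ·θ̇² = -9.728426 + 0.254442 − -0.004559 = -9.469425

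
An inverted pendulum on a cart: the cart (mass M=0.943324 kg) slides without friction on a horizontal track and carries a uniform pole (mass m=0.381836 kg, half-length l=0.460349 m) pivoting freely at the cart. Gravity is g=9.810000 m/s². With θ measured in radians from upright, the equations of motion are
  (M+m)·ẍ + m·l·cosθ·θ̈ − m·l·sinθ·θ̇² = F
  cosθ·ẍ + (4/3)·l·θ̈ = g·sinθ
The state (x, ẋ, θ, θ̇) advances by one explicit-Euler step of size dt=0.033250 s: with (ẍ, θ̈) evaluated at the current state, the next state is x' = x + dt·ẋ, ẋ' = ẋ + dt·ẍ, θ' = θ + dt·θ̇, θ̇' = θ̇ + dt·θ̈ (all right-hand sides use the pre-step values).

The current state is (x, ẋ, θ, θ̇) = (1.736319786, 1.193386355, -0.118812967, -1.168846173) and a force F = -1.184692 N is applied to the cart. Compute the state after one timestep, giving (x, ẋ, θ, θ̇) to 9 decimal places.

sinθ=-0.118533627, cosθ=0.992950039
temp = (F + m·l·θ̇²·sinθ)/(M+m) = (-1.184692 + -0.028465602)/1.325160 = -0.915480094
θ̈ = (g·sinθ − cosθ·temp)/(l·(4/3 − m·cos²θ/(M+m))) = -0.525425534
ẍ = temp − m·l·θ̈·cosθ/(M+m) = -0.846275595
Euler: x'=1.736319786+0.033250·1.193386355=1.775999882, ẋ'=1.193386355+0.033250·-0.846275595=1.165247691
       θ'=-0.118812967+0.033250·-1.168846173=-0.157677102, θ̇'=-1.168846173+0.033250·-0.525425534=-1.186316572

(1.775999882, 1.165247691, -0.157677102, -1.186316572)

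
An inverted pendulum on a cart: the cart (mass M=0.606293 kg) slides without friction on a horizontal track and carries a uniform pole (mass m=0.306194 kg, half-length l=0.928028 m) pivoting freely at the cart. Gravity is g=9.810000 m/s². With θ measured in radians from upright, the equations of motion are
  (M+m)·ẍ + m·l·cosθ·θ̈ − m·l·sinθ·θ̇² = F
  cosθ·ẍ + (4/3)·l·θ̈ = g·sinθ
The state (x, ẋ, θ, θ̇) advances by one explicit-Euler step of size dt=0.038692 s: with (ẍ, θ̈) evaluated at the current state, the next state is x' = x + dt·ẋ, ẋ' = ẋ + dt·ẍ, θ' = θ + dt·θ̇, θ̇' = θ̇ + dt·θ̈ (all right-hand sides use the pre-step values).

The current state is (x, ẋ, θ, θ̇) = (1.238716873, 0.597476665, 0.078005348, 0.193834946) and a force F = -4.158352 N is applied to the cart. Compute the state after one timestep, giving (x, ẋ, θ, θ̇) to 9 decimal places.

sinθ=0.077926264, cosθ=0.996959125
temp = (F + m·l·θ̇²·sinθ)/(M+m) = (-4.158352 + 0.000831966)/0.912487 = -4.556251249
θ̈ = (g·sinθ − cosθ·temp)/(l·(4/3 − m·cos²θ/(M+m))) = 5.719498957
ẍ = temp − m·l·θ̈·cosθ/(M+m) = -6.331938220
Euler: x'=1.238716873+0.038692·0.597476665=1.261834440, ẋ'=0.597476665+0.038692·-6.331938220=0.352481311
       θ'=0.078005348+0.038692·0.193834946=0.085505210, θ̇'=0.193834946+0.038692·5.719498957=0.415133800

(1.261834440, 0.352481311, 0.085505210, 0.415133800)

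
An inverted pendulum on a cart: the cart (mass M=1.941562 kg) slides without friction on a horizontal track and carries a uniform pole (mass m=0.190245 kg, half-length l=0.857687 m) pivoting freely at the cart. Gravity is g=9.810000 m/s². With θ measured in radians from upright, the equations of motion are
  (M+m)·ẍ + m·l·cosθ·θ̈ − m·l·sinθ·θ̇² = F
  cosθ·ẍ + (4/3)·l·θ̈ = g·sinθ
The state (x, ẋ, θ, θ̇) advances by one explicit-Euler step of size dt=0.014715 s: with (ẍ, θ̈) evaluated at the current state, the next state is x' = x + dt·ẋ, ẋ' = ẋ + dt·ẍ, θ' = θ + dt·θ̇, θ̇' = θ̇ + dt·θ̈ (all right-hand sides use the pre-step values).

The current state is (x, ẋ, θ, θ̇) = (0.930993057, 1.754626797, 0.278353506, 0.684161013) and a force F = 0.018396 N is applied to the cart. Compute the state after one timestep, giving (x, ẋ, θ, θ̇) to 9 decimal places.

(0.956812390, 1.752195596, 0.288420935, 0.720889648)

sinθ=0.274772903, cosθ=0.961509153
temp = (F + m·l·θ̇²·sinθ)/(M+m) = (0.018396 + 0.020986143)/2.131807 = 0.018473597
θ̈ = (g·sinθ − cosθ·temp)/(l·(4/3 − m·cos²θ/(M+m))) = 2.495999666
ẍ = temp − m·l·θ̈·cosθ/(M+m) = -0.165219206
Euler: x'=0.930993057+0.014715·1.754626797=0.956812390, ẋ'=1.754626797+0.014715·-0.165219206=1.752195596
       θ'=0.278353506+0.014715·0.684161013=0.288420935, θ̇'=0.684161013+0.014715·2.495999666=0.720889648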